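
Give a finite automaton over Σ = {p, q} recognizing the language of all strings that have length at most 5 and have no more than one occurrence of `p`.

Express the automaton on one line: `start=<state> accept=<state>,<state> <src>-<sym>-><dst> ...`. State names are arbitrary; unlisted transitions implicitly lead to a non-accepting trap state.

start=s0 accept=s0,s1,s2,s4,s5,s6,s7,s8,s9,s10 s0-p->s1 s0-q->s2 s1-p->s3 s1-q->s4 s2-p->s4 s2-q->s5 s3-p->s3 s3-q->s3 s4-p->s3 s4-q->s6 s5-p->s6 s5-q->s7 s6-p->s3 s6-q->s8 s7-p->s8 s7-q->s9 s8-p->s3 s8-q->s10 s9-p->s10 s9-q->s10 s10-p->s3 s10-q->s3

Build one automaton per condition and run them in lockstep. The first has 7 states tracking the input length, saturating at 6; the second has 3 states tracking the count of `p`s, saturating at 2. A product state is a pair (one from each), accepting exactly when both do. Equivalent product states are then merged.
With 11 states:
          p    q  
>* s0     s1   s2 
 * s1     s3   s4 
 * s2     s4   s5 
   s3     s3   s3 
 * s4     s3   s6 
 * s5     s6   s7 
 * s6     s3   s8 
 * s7     s8   s9 
 * s8     s3  s10 
 * s9    s10  s10 
 * s10    s3   s3 
(> = start, * = accepting)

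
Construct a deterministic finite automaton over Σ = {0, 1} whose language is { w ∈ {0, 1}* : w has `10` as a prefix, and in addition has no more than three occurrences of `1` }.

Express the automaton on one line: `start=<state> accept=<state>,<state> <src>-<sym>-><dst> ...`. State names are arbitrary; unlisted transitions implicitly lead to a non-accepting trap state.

Build one automaton per condition and run them in lockstep. The first has 4 states tracking whether the input so far still matches the prefix `10`; the second has 5 states tracking the count of `1`s, saturating at 4. A product state is a pair (one from each), accepting exactly when both do. Minimizing collapses redundant product states.
        0   1  
>  S0   S1  S2 
   S1   S1  S1 
   S2   S3  S1 
 * S3   S3  S4 
 * S4   S4  S5 
 * S5   S5  S1 
(> = start, * = accepting)

start=S0 accept=S3,S4,S5 S0-0->S1 S0-1->S2 S1-0->S1 S1-1->S1 S2-0->S3 S2-1->S1 S3-0->S3 S3-1->S4 S4-0->S4 S4-1->S5 S5-0->S5 S5-1->S1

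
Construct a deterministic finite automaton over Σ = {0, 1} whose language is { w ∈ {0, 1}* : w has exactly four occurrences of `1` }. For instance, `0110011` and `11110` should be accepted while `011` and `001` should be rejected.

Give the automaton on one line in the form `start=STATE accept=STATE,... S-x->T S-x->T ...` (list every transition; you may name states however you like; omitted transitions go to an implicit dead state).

Count `1`s, saturating at 5: states q0 through q4 mean 0 through 4 `1`s seen; q5 means more than 4. Each `1` increments (capped at q5); other symbols loop. Accept from {q4}.
A 6-state machine:
        0   1  
>  q0   q0  q1 
   q1   q1  q2 
   q2   q2  q3 
   q3   q3  q4 
 * q4   q4  q5 
   q5   q5  q5 
(> = start, * = accepting)

start=q0 accept=q4 q0-0->q0 q0-1->q1 q1-0->q1 q1-1->q2 q2-0->q2 q2-1->q3 q3-0->q3 q3-1->q4 q4-0->q4 q4-1->q5 q5-0->q5 q5-1->q5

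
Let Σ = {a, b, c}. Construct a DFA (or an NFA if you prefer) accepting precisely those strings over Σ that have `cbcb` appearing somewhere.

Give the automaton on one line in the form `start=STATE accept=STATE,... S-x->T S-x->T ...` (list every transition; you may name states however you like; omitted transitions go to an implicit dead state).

Track how much of `cbcb` has been matched so far: state s0 is no progress, s4 is the absorbing accept state reached once `cbcb` has occurred. Intermediate states record partial matches; on a mismatch, fall back to the longest reusable overlap.
A 5-state machine:
        a   b   c  
>  s0   s0  s0  s1 
   s1   s0  s2  s1 
   s2   s0  s0  s3 
   s3   s0  s4  s1 
 * s4   s4  s4  s4 
(> = start, * = accepting)

start=s0 accept=s4 s0-a->s0 s0-b->s0 s0-c->s1 s1-a->s0 s1-b->s2 s1-c->s1 s2-a->s0 s2-b->s0 s2-c->s3 s3-a->s0 s3-b->s4 s3-c->s1 s4-a->s4 s4-b->s4 s4-c->s4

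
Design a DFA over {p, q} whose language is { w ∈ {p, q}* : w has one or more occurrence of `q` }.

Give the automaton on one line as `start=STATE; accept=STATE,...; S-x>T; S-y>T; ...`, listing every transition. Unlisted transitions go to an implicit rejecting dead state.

start=A; accept=B,C; A-p>A; A-q>B; B-p>B; B-q>C; C-p>C; C-q>C

Count `q`s, saturating at 2: state A means no `q` yet, B means one `q` seen, C means more than one. Each `q` increments (capped at C); other symbols loop. Accept from {B, C}.
A 3-state machine:
       p  q 
>  A   A  B 
 * B   B  C 
 * C   C  C 
(> = start, * = accepting)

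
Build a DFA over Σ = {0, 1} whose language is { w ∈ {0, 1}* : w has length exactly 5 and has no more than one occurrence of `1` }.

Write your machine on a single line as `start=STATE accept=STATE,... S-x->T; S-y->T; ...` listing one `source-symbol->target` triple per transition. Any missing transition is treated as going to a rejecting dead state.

start=A; accept=K; A-0->B; A-1->C; B-0->D; B-1->E; C-0->E; C-1->F; D-0->G; D-1->H; E-0->H; E-1->F; F-0->F; F-1->F; G-0->I; G-1->J; H-0->J; H-1->F; I-0->K; I-1->K; J-0->K; J-1->F; K-0->F; K-1->F

Build one automaton per condition and run them in lockstep. The first has 7 states tracking the input length, saturating at 6; the second has 3 states tracking the count of `1`s, saturating at 2. A product state is a pair (one from each), accepting exactly when both do. Minimizing collapses redundant product states.
An 11-state machine:
       0  1 
>  A   B  C 
   B   D  E 
   C   E  F 
   D   G  H 
   E   H  F 
   F   F  F 
   G   I  J 
   H   J  F 
   I   K  K 
   J   K  F 
 * K   F  F 
(> = start, * = accepting)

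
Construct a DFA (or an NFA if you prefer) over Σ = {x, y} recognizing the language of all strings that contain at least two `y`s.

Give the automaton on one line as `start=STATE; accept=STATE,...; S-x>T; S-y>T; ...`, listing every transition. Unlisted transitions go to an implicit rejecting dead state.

Count `y`s, saturating at 3: states q0 through q2 mean 0 through 2 `y`s seen; q3 means more than 2. Each `y` increments (capped at q3); other symbols loop. Accept from {q2, q3}.
4 states suffice.
        x   y  
>  q0   q0  q1 
   q1   q1  q2 
 * q2   q2  q3 
 * q3   q3  q3 
(> = start, * = accepting)

start=q0; accept=q2,q3; q0-x>q0; q0-y>q1; q1-x>q1; q1-y>q2; q2-x>q2; q2-y>q3; q3-x>q3; q3-y>q3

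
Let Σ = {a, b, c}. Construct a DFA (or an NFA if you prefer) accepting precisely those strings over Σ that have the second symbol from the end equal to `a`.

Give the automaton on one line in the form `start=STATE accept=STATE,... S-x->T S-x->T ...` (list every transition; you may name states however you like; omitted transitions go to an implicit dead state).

A DFA must remember the last 2 symbols (since which symbol is second-to-last isn't known until the input ends). Use one state per possible window of the last ≤2 symbols; accept from those whose window starts with `a`.
With 13 states:
          a    b    c  
>  q0     q1   q2   q3 
   q1     q4   q5   q6 
   q2     q7   q8   q9 
   q3    q10  q11  q12 
 * q4     q4   q5   q6 
 * q5     q7   q8   q9 
 * q6    q10  q11  q12 
   q7     q4   q5   q6 
   q8     q7   q8   q9 
   q9    q10  q11  q12 
   q10    q4   q5   q6 
   q11    q7   q8   q9 
   q12   q10  q11  q12 
(> = start, * = accepting)

start=q0 accept=q4,q5,q6 q0-a->q1 q0-b->q2 q0-c->q3 q1-a->q4 q1-b->q5 q1-c->q6 q2-a->q7 q2-b->q8 q2-c->q9 q3-a->q10 q3-b->q11 q3-c->q12 q4-a->q4 q4-b->q5 q4-c->q6 q5-a->q7 q5-b->q8 q5-c->q9 q6-a->q10 q6-b->q11 q6-c->q12 q7-a->q4 q7-b->q5 q7-c->q6 q8-a->q7 q8-b->q8 q8-c->q9 q9-a->q10 q9-b->q11 q9-c->q12 q10-a->q4 q10-b->q5 q10-c->q6 q11-a->q7 q11-b->q8 q11-c->q9 q12-a->q10 q12-b->q11 q12-c->q12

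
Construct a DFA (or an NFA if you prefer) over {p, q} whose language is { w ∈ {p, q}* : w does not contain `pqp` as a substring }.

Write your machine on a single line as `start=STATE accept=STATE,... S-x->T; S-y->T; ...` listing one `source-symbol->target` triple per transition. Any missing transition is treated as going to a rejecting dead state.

This is the complement of 'contains `pqp`'. Use the same substring-matching states — S0 through S3 holding how much of `pqp` has just been matched — but flip the accepting set: everything except the trap S3 accepts.
        p   q  
>* S0   S1  S0 
 * S1   S1  S2 
 * S2   S3  S0 
   S3   S3  S3 
(> = start, * = accepting)

start=S0; accept=S0,S1,S2; S0-p->S1; S0-q->S0; S1-p->S1; S1-q->S2; S2-p->S3; S2-q->S0; S3-p->S3; S3-q->S3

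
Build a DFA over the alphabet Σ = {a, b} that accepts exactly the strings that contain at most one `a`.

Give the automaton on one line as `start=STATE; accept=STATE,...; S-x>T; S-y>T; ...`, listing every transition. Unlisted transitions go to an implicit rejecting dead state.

Only the number of `a`s matters, and only up to 2. Make a chain q0 → q1 → q2 advanced by each `a` (with q2 absorbing); every other symbol self-loops. The accepting set is {q0, q1}.
A 3-state machine:
        a   b  
>* q0   q1  q0 
 * q1   q2  q1 
   q2   q2  q2 
(> = start, * = accepting)

start=q0; accept=q0,q1; q0-a>q1; q0-b>q0; q1-a>q2; q1-b>q1; q2-a>q2; q2-b>q2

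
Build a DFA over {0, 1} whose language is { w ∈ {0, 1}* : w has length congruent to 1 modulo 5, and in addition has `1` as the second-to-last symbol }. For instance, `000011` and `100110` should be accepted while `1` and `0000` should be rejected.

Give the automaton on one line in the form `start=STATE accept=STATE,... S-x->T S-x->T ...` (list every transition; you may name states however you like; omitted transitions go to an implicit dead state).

Build one automaton per condition and run them in lockstep. One (5 states) tracks the input length modulo 5; the other (7 states) tracks the last 2 symbols read. Each combined state is a pair, one component from each; accept when both components accept. After merging equivalent states the machine shrinks.
7 states suffice.
       0  1 
>  A   B  B 
   B   C  C 
   C   D  D 
   D   E  E 
   E   A  F 
   F   G  G 
 * G   C  C 
(> = start, * = accepting)

start=A accept=G A-0->B A-1->B B-0->C B-1->C C-0->D C-1->D D-0->E D-1->E E-0->A E-1->F F-0->G F-1->G G-0->C G-1->C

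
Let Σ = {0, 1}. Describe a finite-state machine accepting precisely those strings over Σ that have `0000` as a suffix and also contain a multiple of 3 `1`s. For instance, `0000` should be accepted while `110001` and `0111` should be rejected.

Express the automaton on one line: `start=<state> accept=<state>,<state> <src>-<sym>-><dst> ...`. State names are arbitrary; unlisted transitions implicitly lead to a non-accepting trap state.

Build one automaton per condition and run them in lockstep. One (5 states) tracks how much of the suffix `0000` has currently been matched; the other (3 states) tracks the count of `1`s modulo 3. Each combined state is a pair, one component from each; accept when both components accept. Minimizing collapses redundant product states.
7 states suffice.
        0   1  
>  q0   q1  q2 
   q1   q3  q2 
   q2   q2  q4 
   q3   q5  q2 
   q4   q4  q0 
   q5   q6  q2 
 * q6   q6  q2 
(> = start, * = accepting)

start=q0 accept=q6 q0-0->q1 q0-1->q2 q1-0->q3 q1-1->q2 q2-0->q2 q2-1->q4 q3-0->q5 q3-1->q2 q4-0->q4 q4-1->q0 q5-0->q6 q5-1->q2 q6-0->q6 q6-1->q2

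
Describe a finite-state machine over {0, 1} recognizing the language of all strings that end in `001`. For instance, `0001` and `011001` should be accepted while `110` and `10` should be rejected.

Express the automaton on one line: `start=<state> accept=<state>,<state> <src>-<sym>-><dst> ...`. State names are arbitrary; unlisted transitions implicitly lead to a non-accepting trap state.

Remember how much of `001` the current input suffix matches. State s0 means no match yet; s1 means the last symbol is `0`; s2 means the last 2 symbols are `00`; s3 means the last 3 symbols are `001`. Only s3 accepts. On a mismatch, fall back to the longest proper suffix that is still a prefix of `001`.
A 4-state machine:
        0   1  
>  s0   s1  s0 
   s1   s2  s0 
   s2   s2  s3 
 * s3   s1  s0 
(> = start, * = accepting)

start=s0 accept=s3 s0-0->s1 s0-1->s0 s1-0->s2 s1-1->s0 s2-0->s2 s2-1->s3 s3-0->s1 s3-1->s0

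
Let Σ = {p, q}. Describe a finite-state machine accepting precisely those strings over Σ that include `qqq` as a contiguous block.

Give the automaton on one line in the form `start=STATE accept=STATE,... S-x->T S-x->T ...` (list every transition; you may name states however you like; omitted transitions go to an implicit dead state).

start=s0 accept=s3 s0-p->s0 s0-q->s1 s1-p->s0 s1-q->s2 s2-p->s0 s2-q->s3 s3-p->s3 s3-q->s3

Track how much of `qqq` has been matched so far: state s0 is no progress, s3 is the absorbing accept state reached once `qqq` has occurred. Intermediate states record partial matches; on a mismatch, fall back to the longest reusable overlap.
A 4-state machine:
        p   q  
>  s0   s0  s1 
   s1   s0  s2 
   s2   s0  s3 
 * s3   s3  s3 
(> = start, * = accepting)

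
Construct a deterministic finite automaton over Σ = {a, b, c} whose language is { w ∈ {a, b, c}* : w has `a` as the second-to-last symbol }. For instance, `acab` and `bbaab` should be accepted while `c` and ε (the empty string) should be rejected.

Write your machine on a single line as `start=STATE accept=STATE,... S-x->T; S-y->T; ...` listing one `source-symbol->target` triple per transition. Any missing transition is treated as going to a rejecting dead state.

start=q0; accept=q4,q5,q6; q0-a->q1; q0-b->q2; q0-c->q3; q1-a->q4; q1-b->q5; q1-c->q6; q2-a->q7; q2-b->q8; q2-c->q9; q3-a->q10; q3-b->q11; q3-c->q12; q4-a->q4; q4-b->q5; q4-c->q6; q5-a->q7; q5-b->q8; q5-c->q9; q6-a->q10; q6-b->q11; q6-c->q12; q7-a->q4; q7-b->q5; q7-c->q6; q8-a->q7; q8-b->q8; q8-c->q9; q9-a->q10; q9-b->q11; q9-c->q12; q10-a->q4; q10-b->q5; q10-c->q6; q11-a->q7; q11-b->q8; q11-c->q9; q12-a->q10; q12-b->q11; q12-c->q12

Because acceptance depends on a position counted from the end, the machine has to buffer the most recent 2 symbols. Make each state the string of the last up-to-2 symbols read; on input `x` shift the window left and append `x`. Accept when the buffered window has length 2 and begins with `a`.
          a    b    c  
>  q0     q1   q2   q3 
   q1     q4   q5   q6 
   q2     q7   q8   q9 
   q3    q10  q11  q12 
 * q4     q4   q5   q6 
 * q5     q7   q8   q9 
 * q6    q10  q11  q12 
   q7     q4   q5   q6 
   q8     q7   q8   q9 
   q9    q10  q11  q12 
   q10    q4   q5   q6 
   q11    q7   q8   q9 
   q12   q10  q11  q12 
(> = start, * = accepting)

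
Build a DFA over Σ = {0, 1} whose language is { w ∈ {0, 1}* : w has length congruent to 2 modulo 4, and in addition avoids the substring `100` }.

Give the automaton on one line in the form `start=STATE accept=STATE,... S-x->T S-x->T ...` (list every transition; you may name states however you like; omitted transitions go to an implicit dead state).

Run two small machines in parallel and take their product. One (4 states) tracks the input length modulo 4; the other (4 states) tracks partial matches of the forbidden pattern `100`. Each combined state is a pair, one component from each; accept when both components accept. After merging equivalent states the machine shrinks.
With 13 states:
       0  1 
>  A   B  C 
   B   D  E 
   C   F  E 
 * D   G  H 
 * E   I  H 
 * F   J  H 
   G   A  K 
   H   L  K 
   I   J  K 
   J   J  J 
   K   M  C 
   L   J  C 
   M   J  E 
(> = start, * = accepting)

start=A accept=D,E,F A-0->B A-1->C B-0->D B-1->E C-0->F C-1->E D-0->G D-1->H E-0->I E-1->H F-0->J F-1->H G-0->A G-1->K H-0->L H-1->K I-0->J I-1->K J-0->J J-1->J K-0->M K-1->C L-0->J L-1->C M-0->J M-1->E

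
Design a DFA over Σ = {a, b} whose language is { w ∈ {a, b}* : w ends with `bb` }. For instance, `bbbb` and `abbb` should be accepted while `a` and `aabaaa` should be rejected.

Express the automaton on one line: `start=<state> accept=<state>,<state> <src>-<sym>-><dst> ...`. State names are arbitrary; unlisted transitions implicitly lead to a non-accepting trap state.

start=q0 accept=q2 q0-a->q0 q0-b->q1 q1-a->q0 q1-b->q2 q2-a->q0 q2-b->q2

Let each state record the length of the longest suffix of the input read so far that is also a prefix of `bb`. q1 means the last symbol is `b`; q2 means the last 2 symbols are `bb`. Accept only at q2, where the string currently ends in `bb`.
A 3-state machine:
        a   b  
>  q0   q0  q1 
   q1   q0  q2 
 * q2   q0  q2 
(> = start, * = accepting)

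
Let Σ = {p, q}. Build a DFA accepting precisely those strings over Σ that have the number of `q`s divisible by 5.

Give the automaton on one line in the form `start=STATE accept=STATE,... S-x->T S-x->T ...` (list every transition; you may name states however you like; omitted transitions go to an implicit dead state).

start=s0 accept=s0 s0-p->s0 s0-q->s1 s1-p->s1 s1-q->s2 s2-p->s2 s2-q->s3 s3-p->s3 s3-q->s4 s4-p->s4 s4-q->s0

The only thing that matters is how many `q`s have appeared, reduced mod 5. Use one state per residue: s0 for 0, …, s4 for 4. Reading `q` moves to the next residue; anything else stays put. s0 is accepting.
5 states suffice.
        p   q  
>* s0   s0  s1 
   s1   s1  s2 
   s2   s2  s3 
   s3   s3  s4 
   s4   s4  s0 
(> = start, * = accepting)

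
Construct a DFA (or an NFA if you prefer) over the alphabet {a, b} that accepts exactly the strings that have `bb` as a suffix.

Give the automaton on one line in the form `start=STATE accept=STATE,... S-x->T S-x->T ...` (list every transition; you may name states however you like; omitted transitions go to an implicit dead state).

Let each state record the length of the longest suffix of the input read so far that is also a prefix of `bb`. q1 means the last symbol is `b`; q2 means the last 2 symbols are `bb`. Accept only at q2, where the string currently ends in `bb`.
A 3-state machine:
        a   b  
>  q0   q0  q1 
   q1   q0  q2 
 * q2   q0  q2 
(> = start, * = accepting)

start=q0 accept=q2 q0-a->q0 q0-b->q1 q1-a->q0 q1-b->q2 q2-a->q0 q2-b->q2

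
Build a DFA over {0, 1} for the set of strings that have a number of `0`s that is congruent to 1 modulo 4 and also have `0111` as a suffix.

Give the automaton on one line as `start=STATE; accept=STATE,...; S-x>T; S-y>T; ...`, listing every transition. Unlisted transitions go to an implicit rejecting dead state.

Run two small machines in parallel and take their product. One (4 states) tracks the count of `0`s modulo 4; the other (5 states) tracks how much of the suffix `0111` has currently been matched. Each combined state is a pair, one component from each; accept when both components accept. After merging equivalent states the machine shrinks.
8 states suffice.
        0   1  
>  s0   s1  s0 
   s1   s2  s3 
   s2   s4  s2 
   s3   s2  s5 
   s4   s0  s4 
   s5   s2  s6 
 * s6   s2  s7 
   s7   s2  s7 
(> = start, * = accepting)

start=s0; accept=s6; s0-0>s1; s0-1>s0; s1-0>s2; s1-1>s3; s2-0>s4; s2-1>s2; s3-0>s2; s3-1>s5; s4-0>s0; s4-1>s4; s5-0>s2; s5-1>s6; s6-0>s2; s6-1>s7; s7-0>s2; s7-1>s7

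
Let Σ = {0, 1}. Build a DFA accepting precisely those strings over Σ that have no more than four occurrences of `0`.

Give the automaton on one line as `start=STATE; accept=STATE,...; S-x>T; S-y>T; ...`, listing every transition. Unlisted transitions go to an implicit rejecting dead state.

start=q0; accept=q0,q1,q2,q3,q4; q0-0>q1; q0-1>q0; q1-0>q2; q1-1>q1; q2-0>q3; q2-1>q2; q3-0>q4; q3-1>q3; q4-0>q5; q4-1>q4; q5-0>q5; q5-1>q5

Count `0`s, saturating at 5: states q0 through q4 mean 0 through 4 `0`s seen; q5 means more than 4. Each `0` increments (capped at q5); other symbols loop. Accept from {q0, q1, q2, q3, q4}.
6 states suffice.
        0   1  
>* q0   q1  q0 
 * q1   q2  q1 
 * q2   q3  q2 
 * q3   q4  q3 
 * q4   q5  q4 
   q5   q5  q5 
(> = start, * = accepting)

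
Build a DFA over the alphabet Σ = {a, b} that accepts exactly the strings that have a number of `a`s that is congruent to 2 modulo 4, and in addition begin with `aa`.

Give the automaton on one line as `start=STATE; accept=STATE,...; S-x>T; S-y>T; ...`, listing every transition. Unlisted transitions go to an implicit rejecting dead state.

start=q0; accept=q3; q0-a>q1; q0-b>q2; q1-a>q3; q1-b>q2; q2-a>q2; q2-b>q2; q3-a>q4; q3-b>q3; q4-a>q5; q4-b>q4; q5-a>q6; q5-b>q5; q6-a>q3; q6-b>q6

Build one automaton per condition and run them in lockstep. One (4 states) tracks the count of `a`s modulo 4; the other (4 states) tracks whether the input so far still matches the prefix `aa`. Each combined state is a pair, one component from each; accept when both components accept. Minimizing collapses redundant product states.
        a   b  
>  q0   q1  q2 
   q1   q3  q2 
   q2   q2  q2 
 * q3   q4  q3 
   q4   q5  q4 
   q5   q6  q5 
   q6   q3  q6 
(> = start, * = accepting)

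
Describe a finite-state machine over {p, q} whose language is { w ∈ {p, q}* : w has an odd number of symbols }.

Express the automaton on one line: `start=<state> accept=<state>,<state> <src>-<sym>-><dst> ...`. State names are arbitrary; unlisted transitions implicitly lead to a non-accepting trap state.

Only the length mod 2 matters, so use a 2-cycle: from any state, every input symbol moves to the next state, wrapping B back to A. Mark B accepting.
With 2 states:
       p  q 
>  A   B  B 
 * B   A  A 
(> = start, * = accepting)

start=A accept=B A-p->B A-q->B B-p->A B-q->A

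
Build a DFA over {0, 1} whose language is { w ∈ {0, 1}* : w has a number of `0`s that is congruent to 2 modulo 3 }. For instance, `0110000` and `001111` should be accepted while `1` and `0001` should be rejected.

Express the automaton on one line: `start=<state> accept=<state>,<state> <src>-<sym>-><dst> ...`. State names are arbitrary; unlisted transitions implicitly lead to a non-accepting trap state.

start=S0 accept=S2 S0-0->S1 S0-1->S0 S1-0->S2 S1-1->S1 S2-0->S0 S2-1->S2

The only thing that matters is how many `0`s have appeared, reduced mod 3. Use one state per residue: S0 for 0, …, S2 for 2. Reading `0` moves to the next residue; anything else stays put. S2 is accepting.
3 states suffice.
        0   1  
>  S0   S1  S0 
   S1   S2  S1 
 * S2   S0  S2 
(> = start, * = accepting)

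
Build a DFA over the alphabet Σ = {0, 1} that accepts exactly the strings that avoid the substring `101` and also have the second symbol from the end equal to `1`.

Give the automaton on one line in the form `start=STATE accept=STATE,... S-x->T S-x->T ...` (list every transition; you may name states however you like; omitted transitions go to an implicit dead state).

start=q0 accept=q5,q6 q0-0->q1 q0-1->q2 q1-0->q3 q1-1->q4 q2-0->q5 q2-1->q6 q3-0->q3 q3-1->q4 q4-0->q5 q4-1->q6 q5-0->q3 q5-1->q7 q6-0->q5 q6-1->q6 q7-0->q8 q7-1->q9 q8-0->q10 q8-1->q7 q9-0->q8 q9-1->q9 q10-0->q10 q10-1->q7

Handle the two conditions separately and then intersect. One (4 states) tracks partial matches of the forbidden pattern `101`; the other (7 states) tracks the last 2 symbols read. Each combined state is a pair, one component from each; accept when both components accept.
With 11 states:
          0    1  
>  q0     q1   q2 
   q1     q3   q4 
   q2     q5   q6 
   q3     q3   q4 
   q4     q5   q6 
 * q5     q3   q7 
 * q6     q5   q6 
   q7     q8   q9 
   q8    q10   q7 
   q9     q8   q9 
   q10   q10   q7 
(> = start, * = accepting)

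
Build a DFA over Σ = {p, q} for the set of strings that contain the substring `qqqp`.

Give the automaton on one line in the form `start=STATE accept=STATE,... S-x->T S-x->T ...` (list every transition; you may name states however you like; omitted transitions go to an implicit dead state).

States A..D record the length of the longest prefix of `qqqp` that matches the current input suffix. Reaching E means `qqqp` has been seen, and we stay there forever. Accept from E.
       p  q 
>  A   A  B 
   B   A  C 
   C   A  D 
   D   E  D 
 * E   E  E 
(> = start, * = accepting)

start=A accept=E A-p->A A-q->B B-p->A B-q->C C-p->A C-q->D D-p->E D-q->D E-p->E E-q->E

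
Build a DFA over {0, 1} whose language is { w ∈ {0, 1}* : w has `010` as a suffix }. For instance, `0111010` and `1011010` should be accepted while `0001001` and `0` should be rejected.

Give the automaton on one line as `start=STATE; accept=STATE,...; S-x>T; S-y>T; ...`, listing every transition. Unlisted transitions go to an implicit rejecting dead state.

Let each state record the length of the longest suffix of the input read so far that is also a prefix of `010`. B means the last symbol is `0`; C means the last 2 symbols are `01`; D means the last 3 symbols are `010`. Accept only at D, where the string currently ends in `010`.
4 states suffice.
       0  1 
>  A   B  A 
   B   B  C 
   C   D  A 
 * D   B  C 
(> = start, * = accepting)

start=A; accept=D; A-0>B; A-1>A; B-0>B; B-1>C; C-0>D; C-1>A; D-0>B; D-1>C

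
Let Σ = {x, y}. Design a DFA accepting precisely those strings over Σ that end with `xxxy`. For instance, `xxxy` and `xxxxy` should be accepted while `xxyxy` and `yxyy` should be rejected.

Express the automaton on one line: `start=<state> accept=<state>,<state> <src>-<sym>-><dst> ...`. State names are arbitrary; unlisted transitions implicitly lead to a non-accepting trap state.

Remember how much of `xxxy` the current input suffix matches. State q0 means no match yet; q1 means the last symbol is `x`; q2 means the last 2 symbols are `xx`; q3 means the last 3 symbols are `xxx`; q4 means the last 4 symbols are `xxxy`. Only q4 accepts. On a mismatch, fall back to the longest proper suffix that is still a prefix of `xxxy`.
A 5-state machine:
        x   y  
>  q0   q1  q0 
   q1   q2  q0 
   q2   q3  q0 
   q3   q3  q4 
 * q4   q1  q0 
(> = start, * = accepting)

start=q0 accept=q4 q0-x->q1 q0-y->q0 q1-x->q2 q1-y->q0 q2-x->q3 q2-y->q0 q3-x->q3 q3-y->q4 q4-x->q1 q4-y->q0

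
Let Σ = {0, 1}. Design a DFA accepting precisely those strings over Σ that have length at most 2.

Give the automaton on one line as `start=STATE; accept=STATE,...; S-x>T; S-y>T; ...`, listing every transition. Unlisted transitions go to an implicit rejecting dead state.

We only need to distinguish lengths 0, 1, …, 2, and '>2'. Chain q0 → q1 → q2 → q3 on every symbol, with q3 looping. Accepting states: {q0, q1, q2}.
With 4 states:
        0   1  
>* q0   q1  q1 
 * q1   q2  q2 
 * q2   q3  q3 
   q3   q3  q3 
(> = start, * = accepting)

start=q0; accept=q0,q1,q2; q0-0>q1; q0-1>q1; q1-0>q2; q1-1>q2; q2-0>q3; q2-1>q3; q3-0>q3; q3-1>q3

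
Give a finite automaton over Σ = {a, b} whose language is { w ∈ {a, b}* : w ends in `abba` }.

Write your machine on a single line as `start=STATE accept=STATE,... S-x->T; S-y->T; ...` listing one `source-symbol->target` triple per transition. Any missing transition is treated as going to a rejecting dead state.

Let each state record the length of the longest suffix of the input read so far that is also a prefix of `abba`. S1 means the last symbol is `a`; S2 means the last 2 symbols are `ab`; S3 means the last 3 symbols are `abb`; S4 means the last 4 symbols are `abba`. Accept only at S4, where the string currently ends in `abba`.
5 states suffice.
        a   b  
>  S0   S1  S0 
   S1   S1  S2 
   S2   S1  S3 
   S3   S4  S0 
 * S4   S1  S2 
(> = start, * = accepting)

start=S0; accept=S4; S0-a->S1; S0-b->S0; S1-a->S1; S1-b->S2; S2-a->S1; S2-b->S3; S3-a->S4; S3-b->S0; S4-a->S1; S4-b->S2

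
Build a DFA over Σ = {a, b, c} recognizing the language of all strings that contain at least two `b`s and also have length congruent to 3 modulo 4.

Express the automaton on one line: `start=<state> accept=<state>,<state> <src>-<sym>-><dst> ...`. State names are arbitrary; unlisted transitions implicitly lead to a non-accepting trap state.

start=q0 accept=q8 q0-a->q1 q0-b->q2 q0-c->q1 q1-a->q3 q1-b->q4 q1-c->q3 q2-a->q4 q2-b->q5 q2-c->q4 q3-a->q6 q3-b->q7 q3-c->q6 q4-a->q7 q4-b->q8 q4-c->q7 q5-a->q8 q5-b->q8 q5-c->q8 q6-a->q0 q6-b->q9 q6-c->q0 q7-a->q9 q7-b->q10 q7-c->q9 q8-a->q10 q8-b->q10 q8-c->q10 q9-a->q2 q9-b->q11 q9-c->q2 q10-a->q11 q10-b->q11 q10-c->q11 q11-a->q5 q11-b->q5 q11-c->q5

Build one automaton per condition and run them in lockstep. One (4 states) tracks the count of `b`s, saturating at 3; the other (4 states) tracks the input length modulo 4. Each combined state is a pair, one component from each; accept when both components accept. Minimizing collapses redundant product states.
A 12-state machine:
          a    b    c  
>  q0     q1   q2   q1 
   q1     q3   q4   q3 
   q2     q4   q5   q4 
   q3     q6   q7   q6 
   q4     q7   q8   q7 
   q5     q8   q8   q8 
   q6     q0   q9   q0 
   q7     q9  q10   q9 
 * q8    q10  q10  q10 
   q9     q2  q11   q2 
   q10   q11  q11  q11 
   q11    q5   q5   q5 
(> = start, * = accepting)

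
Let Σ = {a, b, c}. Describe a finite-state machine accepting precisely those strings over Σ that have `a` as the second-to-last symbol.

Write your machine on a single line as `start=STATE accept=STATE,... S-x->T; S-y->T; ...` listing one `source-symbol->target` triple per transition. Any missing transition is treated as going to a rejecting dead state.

A DFA must remember the last 2 symbols (since which symbol is second-to-last isn't known until the input ends). Use one state per possible window of the last ≤2 symbols; accept from those whose window starts with `a`.
          a    b    c  
>  S0     S1   S2   S3 
   S1     S4   S5   S6 
   S2     S7   S8   S9 
   S3    S10  S11  S12 
 * S4     S4   S5   S6 
 * S5     S7   S8   S9 
 * S6    S10  S11  S12 
   S7     S4   S5   S6 
   S8     S7   S8   S9 
   S9    S10  S11  S12 
   S10    S4   S5   S6 
   S11    S7   S8   S9 
   S12   S10  S11  S12 
(> = start, * = accepting)

start=S0; accept=S4,S5,S6; S0-a->S1; S0-b->S2; S0-c->S3; S1-a->S4; S1-b->S5; S1-c->S6; S2-a->S7; S2-b->S8; S2-c->S9; S3-a->S10; S3-b->S11; S3-c->S12; S4-a->S4; S4-b->S5; S4-c->S6; S5-a->S7; S5-b->S8; S5-c->S9; S6-a->S10; S6-b->S11; S6-c->S12; S7-a->S4; S7-b->S5; S7-c->S6; S8-a->S7; S8-b->S8; S8-c->S9; S9-a->S10; S9-b->S11; S9-c->S12; S10-a->S4; S10-b->S5; S10-c->S6; S11-a->S7; S11-b->S8; S11-c->S9; S12-a->S10; S12-b->S11; S12-c->S12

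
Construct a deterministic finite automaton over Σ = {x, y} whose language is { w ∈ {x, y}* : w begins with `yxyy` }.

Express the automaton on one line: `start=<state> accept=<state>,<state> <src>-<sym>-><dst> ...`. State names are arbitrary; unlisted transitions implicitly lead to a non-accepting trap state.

start=A accept=E A-x->F A-y->B B-x->C B-y->F C-x->F C-y->D D-x->F D-y->E E-x->E E-y->E F-x->F F-y->F

Walk along `yxyy` while the input agrees: from A take `y` to B, and so on. Any deviation drops to the rejecting sink F. Once E is reached the prefix is confirmed and every continuation is accepted.
6 states suffice.
       x  y 
>  A   F  B 
   B   C  F 
   C   F  D 
   D   F  E 
 * E   E  E 
   F   F  F 
(> = start, * = accepting)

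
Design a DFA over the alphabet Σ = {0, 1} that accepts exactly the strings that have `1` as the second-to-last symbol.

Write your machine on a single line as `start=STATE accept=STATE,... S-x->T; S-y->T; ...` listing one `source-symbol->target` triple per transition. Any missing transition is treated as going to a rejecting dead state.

start=q0; accept=q5,q6; q0-0->q1; q0-1->q2; q1-0->q3; q1-1->q4; q2-0->q5; q2-1->q6; q3-0->q3; q3-1->q4; q4-0->q5; q4-1->q6; q5-0->q3; q5-1->q4; q6-0->q5; q6-1->q6

A DFA must remember the last 2 symbols (since which symbol is second-to-last isn't known until the input ends). Use one state per possible window of the last ≤2 symbols; accept from those whose window starts with `1`.
7 states suffice.
        0   1  
>  q0   q1  q2 
   q1   q3  q4 
   q2   q5  q6 
   q3   q3  q4 
   q4   q5  q6 
 * q5   q3  q4 
 * q6   q5  q6 
(> = start, * = accepting)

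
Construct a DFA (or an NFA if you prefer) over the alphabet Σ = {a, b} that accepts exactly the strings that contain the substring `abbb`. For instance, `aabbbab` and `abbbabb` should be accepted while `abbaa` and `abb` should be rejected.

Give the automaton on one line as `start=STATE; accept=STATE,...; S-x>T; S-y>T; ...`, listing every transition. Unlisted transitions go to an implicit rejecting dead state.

start=q0; accept=q4; q0-a>q1; q0-b>q0; q1-a>q1; q1-b>q2; q2-a>q1; q2-b>q3; q3-a>q1; q3-b>q4; q4-a>q4; q4-b>q4

States q0..q3 record the length of the longest prefix of `abbb` that matches the current input suffix. Reaching q4 means `abbb` has been seen, and we stay there forever. Accept from q4.
5 states suffice.
        a   b  
>  q0   q1  q0 
   q1   q1  q2 
   q2   q1  q3 
   q3   q1  q4 
 * q4   q4  q4 
(> = start, * = accepting)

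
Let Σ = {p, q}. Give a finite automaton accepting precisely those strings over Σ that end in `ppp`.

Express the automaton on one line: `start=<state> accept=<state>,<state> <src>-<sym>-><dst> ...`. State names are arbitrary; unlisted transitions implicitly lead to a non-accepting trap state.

Let each state record the length of the longest suffix of the input read so far that is also a prefix of `ppp`. S1 means the last symbol is `p`; S2 means the last 2 symbols are `pp`; S3 means the last 3 symbols are `ppp`. Accept only at S3, where the string currently ends in `ppp`.
With 4 states:
        p   q  
>  S0   S1  S0 
   S1   S2  S0 
   S2   S3  S0 
 * S3   S3  S0 
(> = start, * = accepting)

start=S0 accept=S3 S0-p->S1 S0-q->S0 S1-p->S2 S1-q->S0 S2-p->S3 S2-q->S0 S3-p->S3 S3-q->S0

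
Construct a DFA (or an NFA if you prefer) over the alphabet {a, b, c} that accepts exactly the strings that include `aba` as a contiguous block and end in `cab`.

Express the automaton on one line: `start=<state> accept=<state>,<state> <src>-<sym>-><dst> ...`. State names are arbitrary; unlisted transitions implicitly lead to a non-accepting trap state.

Build one automaton per condition and run them in lockstep. The first has 4 states tracking whether and how much of `aba` has been seen; the second has 4 states tracking how much of the suffix `cab` has currently been matched. A product state is a pair (one from each), accepting exactly when both do. Minimizing collapses redundant product states.
A 7-state machine:
        a   b   c  
>  s0   s1  s0  s0 
   s1   s1  s2  s0 
   s2   s3  s0  s0 
   s3   s3  s3  s4 
   s4   s5  s3  s4 
   s5   s3  s6  s4 
 * s6   s3  s3  s4 
(> = start, * = accepting)

start=s0 accept=s6 s0-a->s1 s0-b->s0 s0-c->s0 s1-a->s1 s1-b->s2 s1-c->s0 s2-a->s3 s2-b->s0 s2-c->s0 s3-a->s3 s3-b->s3 s3-c->s4 s4-a->s5 s4-b->s3 s4-c->s4 s5-a->s3 s5-b->s6 s5-c->s4 s6-a->s3 s6-b->s3 s6-c->s4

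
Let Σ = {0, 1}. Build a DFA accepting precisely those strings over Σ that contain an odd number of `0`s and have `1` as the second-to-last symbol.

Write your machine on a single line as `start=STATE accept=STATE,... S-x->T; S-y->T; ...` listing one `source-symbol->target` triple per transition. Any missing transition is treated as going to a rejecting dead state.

Build one automaton per condition and run them in lockstep. The first has 2 states tracking the count of `0`s modulo 2; the second has 7 states tracking the last 2 symbols read. A product state is a pair (one from each), accepting exactly when both do. After merging equivalent states the machine shrinks.
6 states suffice.
        0   1  
>  q0   q1  q2 
   q1   q0  q3 
   q2   q4  q2 
   q3   q0  q5 
 * q4   q0  q3 
 * q5   q0  q5 
(> = start, * = accepting)

start=q0; accept=q4,q5; q0-0->q1; q0-1->q2; q1-0->q0; q1-1->q3; q2-0->q4; q2-1->q2; q3-0->q0; q3-1->q5; q4-0->q0; q4-1->q3; q5-0->q0; q5-1->q5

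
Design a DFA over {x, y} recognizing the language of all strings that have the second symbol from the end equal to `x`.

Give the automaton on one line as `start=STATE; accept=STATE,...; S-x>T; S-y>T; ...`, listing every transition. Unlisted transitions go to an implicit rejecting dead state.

start=S0; accept=S3,S4; S0-x>S1; S0-y>S2; S1-x>S3; S1-y>S4; S2-x>S5; S2-y>S6; S3-x>S3; S3-y>S4; S4-x>S5; S4-y>S6; S5-x>S3; S5-y>S4; S6-x>S5; S6-y>S6

Because acceptance depends on a position counted from the end, the machine has to buffer the most recent 2 symbols. Make each state the string of the last up-to-2 symbols read; on input `x` shift the window left and append `x`. Accept when the buffered window has length 2 and begins with `x`.
With 7 states:
        x   y  
>  S0   S1  S2 
   S1   S3  S4 
   S2   S5  S6 
 * S3   S3  S4 
 * S4   S5  S6 
   S5   S3  S4 
   S6   S5  S6 
(> = start, * = accepting)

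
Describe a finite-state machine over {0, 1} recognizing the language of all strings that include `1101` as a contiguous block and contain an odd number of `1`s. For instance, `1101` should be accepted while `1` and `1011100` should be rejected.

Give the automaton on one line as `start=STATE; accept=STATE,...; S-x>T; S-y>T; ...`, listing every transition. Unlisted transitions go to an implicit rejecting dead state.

start=s0; accept=s7; s0-0>s0; s0-1>s1; s1-0>s2; s1-1>s3; s2-0>s2; s2-1>s4; s3-0>s5; s3-1>s6; s4-0>s0; s4-1>s6; s5-0>s0; s5-1>s7; s6-0>s8; s6-1>s3; s7-0>s7; s7-1>s9; s8-0>s2; s8-1>s9; s9-0>s9; s9-1>s7

Handle the two conditions separately and then intersect. The first has 5 states tracking whether and how much of `1101` has been seen; the second has 2 states tracking the count of `1`s modulo 2. A product state is a pair (one from each), accepting exactly when both do.
A 10-state machine:
        0   1  
>  s0   s0  s1 
   s1   s2  s3 
   s2   s2  s4 
   s3   s5  s6 
   s4   s0  s6 
   s5   s0  s7 
   s6   s8  s3 
 * s7   s7  s9 
   s8   s2  s9 
   s9   s9  s7 
(> = start, * = accepting)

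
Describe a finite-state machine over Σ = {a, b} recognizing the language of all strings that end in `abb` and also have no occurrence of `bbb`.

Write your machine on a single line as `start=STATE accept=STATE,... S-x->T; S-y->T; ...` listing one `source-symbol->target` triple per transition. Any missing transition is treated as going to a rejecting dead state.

Run two small machines in parallel and take their product. The first has 4 states tracking how much of the suffix `abb` has currently been matched; the second has 4 states tracking partial matches of the forbidden pattern `bbb`. A product state is a pair (one from each), accepting exactly when both do. After merging equivalent states the machine shrinks.
        a   b  
>  q0   q1  q2 
   q1   q1  q3 
   q2   q1  q4 
   q3   q1  q5 
   q4   q1  q6 
 * q5   q1  q6 
   q6   q6  q6 
(> = start, * = accepting)

start=q0; accept=q5; q0-a->q1; q0-b->q2; q1-a->q1; q1-b->q3; q2-a->q1; q2-b->q4; q3-a->q1; q3-b->q5; q4-a->q1; q4-b->q6; q5-a->q1; q5-b->q6; q6-a->q6; q6-b->q6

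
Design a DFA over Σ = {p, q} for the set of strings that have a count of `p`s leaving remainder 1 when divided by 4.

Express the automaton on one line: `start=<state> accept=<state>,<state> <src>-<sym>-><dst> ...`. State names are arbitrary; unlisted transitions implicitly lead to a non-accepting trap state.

The only thing that matters is how many `p`s have appeared, reduced mod 4. Use one state per residue: s0 for 0, …, s3 for 3. Reading `p` moves to the next residue; anything else stays put. s1 is accepting.
4 states suffice.
        p   q  
>  s0   s1  s0 
 * s1   s2  s1 
   s2   s3  s2 
   s3   s0  s3 
(> = start, * = accepting)

start=s0 accept=s1 s0-p->s1 s0-q->s0 s1-p->s2 s1-q->s1 s2-p->s3 s2-q->s2 s3-p->s0 s3-q->s3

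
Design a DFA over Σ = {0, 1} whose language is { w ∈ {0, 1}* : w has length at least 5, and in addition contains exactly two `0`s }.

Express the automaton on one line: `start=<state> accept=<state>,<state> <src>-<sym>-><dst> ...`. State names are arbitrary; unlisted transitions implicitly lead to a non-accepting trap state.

Build one automaton per condition and run them in lockstep. One (7 states) tracks the input length, saturating at 6; the other (4 states) tracks the count of `0`s, saturating at 3. Each combined state is a pair, one component from each; accept when both components accept. Minimizing collapses redundant product states.
13 states suffice.
       0  1 
>  A   B  C 
   B   D  E 
   C   E  F 
   D   G  H 
   E   H  I 
   F   I  J 
   G   G  G 
   H   G  K 
   I   K  L 
   J   L  J 
   K   G  M 
   L   M  L 
 * M   G  M 
(> = start, * = accepting)

start=A accept=M A-0->B A-1->C B-0->D B-1->E C-0->E C-1->F D-0->G D-1->H E-0->H E-1->I F-0->I F-1->J G-0->G G-1->G H-0->G H-1->K I-0->K I-1->L J-0->L J-1->J K-0->G K-1->M L-0->M L-1->L M-0->G M-1->M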